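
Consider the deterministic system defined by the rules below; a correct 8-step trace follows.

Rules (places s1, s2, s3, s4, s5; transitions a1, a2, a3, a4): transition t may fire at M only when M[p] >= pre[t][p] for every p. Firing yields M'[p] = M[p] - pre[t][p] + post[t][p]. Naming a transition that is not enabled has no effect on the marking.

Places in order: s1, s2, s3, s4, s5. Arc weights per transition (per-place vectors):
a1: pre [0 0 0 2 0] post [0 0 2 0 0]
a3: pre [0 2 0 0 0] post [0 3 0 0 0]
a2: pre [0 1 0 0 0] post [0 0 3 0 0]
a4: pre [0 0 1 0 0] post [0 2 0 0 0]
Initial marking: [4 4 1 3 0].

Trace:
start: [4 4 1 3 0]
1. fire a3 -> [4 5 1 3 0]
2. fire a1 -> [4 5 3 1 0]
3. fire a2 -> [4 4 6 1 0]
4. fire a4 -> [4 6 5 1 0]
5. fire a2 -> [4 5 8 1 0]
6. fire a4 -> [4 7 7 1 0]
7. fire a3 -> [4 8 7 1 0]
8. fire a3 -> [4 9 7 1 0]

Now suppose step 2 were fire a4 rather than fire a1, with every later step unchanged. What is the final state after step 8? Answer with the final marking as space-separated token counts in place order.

4 11 4 3 0

(re-executing from step 2 with the substitution; state before step 2: [4 5 1 3 0])
2. fire a4 -> [4 7 0 3 0]
3. fire a2 -> [4 6 3 3 0]
4. fire a4 -> [4 8 2 3 0]
5. fire a2 -> [4 7 5 3 0]
6. fire a4 -> [4 9 4 3 0]
7. fire a3 -> [4 10 4 3 0]
8. fire a3 -> [4 11 4 3 0]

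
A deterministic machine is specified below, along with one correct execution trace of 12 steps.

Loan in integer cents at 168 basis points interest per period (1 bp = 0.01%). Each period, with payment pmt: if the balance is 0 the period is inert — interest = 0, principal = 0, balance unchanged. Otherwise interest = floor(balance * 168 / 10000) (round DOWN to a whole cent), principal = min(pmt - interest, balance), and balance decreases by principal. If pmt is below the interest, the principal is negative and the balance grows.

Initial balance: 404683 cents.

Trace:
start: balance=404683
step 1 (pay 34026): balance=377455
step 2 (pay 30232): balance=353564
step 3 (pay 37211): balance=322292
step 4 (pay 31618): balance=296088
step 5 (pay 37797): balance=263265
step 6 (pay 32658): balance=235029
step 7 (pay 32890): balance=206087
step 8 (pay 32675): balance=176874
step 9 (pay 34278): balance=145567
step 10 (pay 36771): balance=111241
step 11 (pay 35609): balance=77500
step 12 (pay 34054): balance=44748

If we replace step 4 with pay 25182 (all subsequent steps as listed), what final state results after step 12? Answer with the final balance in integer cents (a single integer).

(re-executing from step 4 with the substitution; state before step 4: balance=322292)
step 4 (pay 25182): balance=302524
step 5 (pay 37797): balance=269809
step 6 (pay 32658): balance=241683
step 7 (pay 32890): balance=212853
step 8 (pay 32675): balance=183753
step 9 (pay 34278): balance=152562
step 10 (pay 36771): balance=118354
step 11 (pay 35609): balance=84733
step 12 (pay 34054): balance=52102

52102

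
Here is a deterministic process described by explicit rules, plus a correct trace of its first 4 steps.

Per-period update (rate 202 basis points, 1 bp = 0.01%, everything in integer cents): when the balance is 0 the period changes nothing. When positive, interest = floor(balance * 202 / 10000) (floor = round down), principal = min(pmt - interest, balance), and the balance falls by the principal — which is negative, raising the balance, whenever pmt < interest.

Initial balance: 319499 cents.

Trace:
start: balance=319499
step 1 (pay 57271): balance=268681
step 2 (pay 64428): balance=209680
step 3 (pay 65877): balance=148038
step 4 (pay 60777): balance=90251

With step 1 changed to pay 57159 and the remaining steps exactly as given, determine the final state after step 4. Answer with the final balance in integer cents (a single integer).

90369

(re-executing from step 1 with the substitution; state before step 1: balance=319499)
step 1 (pay 57159): balance=268793
step 2 (pay 64428): balance=209794
step 3 (pay 65877): balance=148154
step 4 (pay 60777): balance=90369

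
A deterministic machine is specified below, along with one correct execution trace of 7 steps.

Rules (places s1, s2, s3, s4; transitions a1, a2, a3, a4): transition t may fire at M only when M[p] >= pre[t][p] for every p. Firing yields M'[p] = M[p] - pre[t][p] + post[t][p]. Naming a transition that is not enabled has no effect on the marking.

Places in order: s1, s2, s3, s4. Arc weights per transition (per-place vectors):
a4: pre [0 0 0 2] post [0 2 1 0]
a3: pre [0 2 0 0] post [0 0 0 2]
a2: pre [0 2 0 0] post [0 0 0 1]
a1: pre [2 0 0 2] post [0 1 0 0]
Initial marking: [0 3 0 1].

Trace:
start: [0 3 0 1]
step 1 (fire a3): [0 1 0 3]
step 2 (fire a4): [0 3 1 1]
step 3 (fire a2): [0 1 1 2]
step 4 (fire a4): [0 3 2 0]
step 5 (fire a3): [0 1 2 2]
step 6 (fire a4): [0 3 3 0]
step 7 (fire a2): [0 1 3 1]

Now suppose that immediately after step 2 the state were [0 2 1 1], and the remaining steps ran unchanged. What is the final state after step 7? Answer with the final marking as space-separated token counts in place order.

state after step 2 := [0 2 1 1]
step 3 (fire a2): [0 0 1 2]
step 4 (fire a4): [0 2 2 0]
step 5 (fire a3): [0 0 2 2]
step 6 (fire a4): [0 2 3 0]
step 7 (fire a2): [0 0 3 1]

0 0 3 1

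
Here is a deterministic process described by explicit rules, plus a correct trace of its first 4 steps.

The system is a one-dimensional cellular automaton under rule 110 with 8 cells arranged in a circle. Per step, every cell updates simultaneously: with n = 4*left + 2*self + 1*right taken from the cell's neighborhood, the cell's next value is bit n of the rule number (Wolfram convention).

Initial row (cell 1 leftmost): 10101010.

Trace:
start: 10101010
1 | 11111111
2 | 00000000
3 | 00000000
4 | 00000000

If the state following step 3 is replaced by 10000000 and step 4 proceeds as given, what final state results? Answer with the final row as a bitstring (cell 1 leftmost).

10000001

state after step 3 := 10000000
4 | 10000001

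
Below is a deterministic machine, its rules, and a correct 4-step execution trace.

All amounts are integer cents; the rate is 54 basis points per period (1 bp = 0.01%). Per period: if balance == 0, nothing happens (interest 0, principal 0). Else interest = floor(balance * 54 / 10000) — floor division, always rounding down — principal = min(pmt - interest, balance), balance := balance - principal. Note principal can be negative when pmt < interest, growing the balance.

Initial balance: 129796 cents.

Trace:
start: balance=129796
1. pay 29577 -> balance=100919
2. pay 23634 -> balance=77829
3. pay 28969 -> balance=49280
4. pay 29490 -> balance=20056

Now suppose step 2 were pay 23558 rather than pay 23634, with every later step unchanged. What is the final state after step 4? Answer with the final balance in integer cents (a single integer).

(re-executing from step 2 with the substitution; state before step 2: balance=100919)
2. pay 23558 -> balance=77905
3. pay 28969 -> balance=49356
4. pay 29490 -> balance=20132

20132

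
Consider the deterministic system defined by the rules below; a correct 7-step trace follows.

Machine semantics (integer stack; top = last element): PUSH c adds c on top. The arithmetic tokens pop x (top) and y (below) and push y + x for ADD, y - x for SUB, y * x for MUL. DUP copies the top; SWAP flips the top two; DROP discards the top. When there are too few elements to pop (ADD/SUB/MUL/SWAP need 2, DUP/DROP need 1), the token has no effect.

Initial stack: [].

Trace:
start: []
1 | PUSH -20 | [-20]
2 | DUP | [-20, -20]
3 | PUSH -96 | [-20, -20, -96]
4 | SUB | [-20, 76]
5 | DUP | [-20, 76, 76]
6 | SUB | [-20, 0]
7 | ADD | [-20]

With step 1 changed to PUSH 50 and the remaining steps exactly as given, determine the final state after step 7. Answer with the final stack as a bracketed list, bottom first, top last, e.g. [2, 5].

(re-executing from step 1 with the substitution; state before step 1: [])
1 | PUSH 50 | [50]
2 | DUP | [50, 50]
3 | PUSH -96 | [50, 50, -96]
4 | SUB | [50, 146]
5 | DUP | [50, 146, 146]
6 | SUB | [50, 0]
7 | ADD | [50]

[50]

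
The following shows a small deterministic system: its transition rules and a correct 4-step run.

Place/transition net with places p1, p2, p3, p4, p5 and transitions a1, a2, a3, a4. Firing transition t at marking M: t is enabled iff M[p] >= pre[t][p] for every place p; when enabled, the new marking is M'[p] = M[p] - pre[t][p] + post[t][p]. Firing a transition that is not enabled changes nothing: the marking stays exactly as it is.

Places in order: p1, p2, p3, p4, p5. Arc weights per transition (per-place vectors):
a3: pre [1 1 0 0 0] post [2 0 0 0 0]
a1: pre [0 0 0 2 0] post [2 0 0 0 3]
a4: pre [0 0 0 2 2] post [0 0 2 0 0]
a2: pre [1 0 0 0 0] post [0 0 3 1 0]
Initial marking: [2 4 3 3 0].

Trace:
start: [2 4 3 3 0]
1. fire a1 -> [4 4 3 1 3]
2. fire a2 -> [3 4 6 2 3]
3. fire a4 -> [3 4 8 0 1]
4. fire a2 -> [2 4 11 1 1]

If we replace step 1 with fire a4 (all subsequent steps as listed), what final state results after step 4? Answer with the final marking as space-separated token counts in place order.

0 4 9 5 0

(re-executing from step 1 with the substitution; state before step 1: [2 4 3 3 0])
1. fire a4 -> [2 4 3 3 0]
2. fire a2 -> [1 4 6 4 0]
3. fire a4 -> [1 4 6 4 0]
4. fire a2 -> [0 4 9 5 0]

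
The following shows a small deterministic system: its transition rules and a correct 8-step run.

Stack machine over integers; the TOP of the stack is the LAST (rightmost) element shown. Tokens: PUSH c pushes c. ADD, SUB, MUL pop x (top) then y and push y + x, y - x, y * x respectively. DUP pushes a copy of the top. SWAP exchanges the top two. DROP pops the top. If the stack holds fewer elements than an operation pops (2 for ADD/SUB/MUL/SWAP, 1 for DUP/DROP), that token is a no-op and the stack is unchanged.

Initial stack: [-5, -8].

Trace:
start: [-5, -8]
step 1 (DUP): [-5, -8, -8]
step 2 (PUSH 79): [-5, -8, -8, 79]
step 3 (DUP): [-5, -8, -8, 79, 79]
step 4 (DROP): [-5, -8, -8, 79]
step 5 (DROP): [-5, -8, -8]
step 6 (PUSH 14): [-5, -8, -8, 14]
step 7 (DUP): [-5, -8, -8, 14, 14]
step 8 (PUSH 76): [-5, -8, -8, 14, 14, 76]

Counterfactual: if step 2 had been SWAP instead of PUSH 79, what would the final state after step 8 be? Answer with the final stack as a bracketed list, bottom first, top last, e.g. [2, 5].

[-5, -8, 14, 14, 76]

(re-executing from step 2 with the substitution; state before step 2: [-5, -8, -8])
step 2 (SWAP): [-5, -8, -8]
step 3 (DUP): [-5, -8, -8, -8]
step 4 (DROP): [-5, -8, -8]
step 5 (DROP): [-5, -8]
step 6 (PUSH 14): [-5, -8, 14]
step 7 (DUP): [-5, -8, 14, 14]
step 8 (PUSH 76): [-5, -8, 14, 14, 76]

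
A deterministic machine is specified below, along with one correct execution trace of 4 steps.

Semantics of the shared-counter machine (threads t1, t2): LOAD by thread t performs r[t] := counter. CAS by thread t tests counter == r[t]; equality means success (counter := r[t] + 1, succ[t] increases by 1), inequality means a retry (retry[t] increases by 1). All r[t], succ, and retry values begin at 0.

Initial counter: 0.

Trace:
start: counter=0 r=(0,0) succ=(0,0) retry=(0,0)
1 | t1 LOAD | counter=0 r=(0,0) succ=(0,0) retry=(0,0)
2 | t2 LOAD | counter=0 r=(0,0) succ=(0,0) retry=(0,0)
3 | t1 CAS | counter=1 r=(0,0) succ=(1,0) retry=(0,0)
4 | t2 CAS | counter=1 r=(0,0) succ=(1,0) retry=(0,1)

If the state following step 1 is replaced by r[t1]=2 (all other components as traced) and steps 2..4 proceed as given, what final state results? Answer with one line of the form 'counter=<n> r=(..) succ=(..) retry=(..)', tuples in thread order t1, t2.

counter=1 r=(2,0) succ=(0,1) retry=(1,0)

state after step 1 := counter=0 r=(2,0) succ=(0,0) retry=(0,0)
2 | t2 LOAD | counter=0 r=(2,0) succ=(0,0) retry=(0,0)
3 | t1 CAS | counter=0 r=(2,0) succ=(0,0) retry=(1,0)
4 | t2 CAS | counter=1 r=(2,0) succ=(0,1) retry=(1,0)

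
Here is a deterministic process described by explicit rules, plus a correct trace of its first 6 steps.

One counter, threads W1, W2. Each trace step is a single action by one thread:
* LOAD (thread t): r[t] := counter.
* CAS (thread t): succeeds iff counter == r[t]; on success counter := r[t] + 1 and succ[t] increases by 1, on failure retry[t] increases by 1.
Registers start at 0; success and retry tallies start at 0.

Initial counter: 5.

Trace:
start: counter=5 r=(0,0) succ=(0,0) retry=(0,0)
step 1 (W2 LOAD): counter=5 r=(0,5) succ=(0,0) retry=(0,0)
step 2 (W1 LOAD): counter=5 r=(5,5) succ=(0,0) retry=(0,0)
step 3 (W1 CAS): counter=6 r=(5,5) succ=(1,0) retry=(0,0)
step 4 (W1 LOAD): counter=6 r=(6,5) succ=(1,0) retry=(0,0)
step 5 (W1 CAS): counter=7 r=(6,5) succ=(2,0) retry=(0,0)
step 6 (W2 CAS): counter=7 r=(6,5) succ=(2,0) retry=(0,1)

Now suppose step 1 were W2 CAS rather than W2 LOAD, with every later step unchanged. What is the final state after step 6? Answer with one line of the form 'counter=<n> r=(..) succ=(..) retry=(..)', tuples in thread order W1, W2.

counter=7 r=(6,0) succ=(2,0) retry=(0,2)

(re-executing from step 1 with the substitution; state before step 1: counter=5 r=(0,0) succ=(0,0) retry=(0,0))
step 1 (W2 CAS): counter=5 r=(0,0) succ=(0,0) retry=(0,1)
step 2 (W1 LOAD): counter=5 r=(5,0) succ=(0,0) retry=(0,1)
step 3 (W1 CAS): counter=6 r=(5,0) succ=(1,0) retry=(0,1)
step 4 (W1 LOAD): counter=6 r=(6,0) succ=(1,0) retry=(0,1)
step 5 (W1 CAS): counter=7 r=(6,0) succ=(2,0) retry=(0,1)
step 6 (W2 CAS): counter=7 r=(6,0) succ=(2,0) retry=(0,2)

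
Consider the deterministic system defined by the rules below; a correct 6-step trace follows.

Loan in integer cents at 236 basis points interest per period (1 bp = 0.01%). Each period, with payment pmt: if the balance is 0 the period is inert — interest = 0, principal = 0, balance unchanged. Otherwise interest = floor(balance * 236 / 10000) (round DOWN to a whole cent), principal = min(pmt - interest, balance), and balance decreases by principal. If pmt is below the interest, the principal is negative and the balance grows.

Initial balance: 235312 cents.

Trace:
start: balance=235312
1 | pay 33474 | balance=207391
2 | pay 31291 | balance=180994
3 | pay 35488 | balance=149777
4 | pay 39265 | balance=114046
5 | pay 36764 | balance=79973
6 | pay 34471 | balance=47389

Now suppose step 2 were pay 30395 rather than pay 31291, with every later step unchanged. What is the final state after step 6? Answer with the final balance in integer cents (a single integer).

48373

(re-executing from step 2 with the substitution; state before step 2: balance=207391)
2 | pay 30395 | balance=181890
3 | pay 35488 | balance=150694
4 | pay 39265 | balance=114985
5 | pay 36764 | balance=80934
6 | pay 34471 | balance=48373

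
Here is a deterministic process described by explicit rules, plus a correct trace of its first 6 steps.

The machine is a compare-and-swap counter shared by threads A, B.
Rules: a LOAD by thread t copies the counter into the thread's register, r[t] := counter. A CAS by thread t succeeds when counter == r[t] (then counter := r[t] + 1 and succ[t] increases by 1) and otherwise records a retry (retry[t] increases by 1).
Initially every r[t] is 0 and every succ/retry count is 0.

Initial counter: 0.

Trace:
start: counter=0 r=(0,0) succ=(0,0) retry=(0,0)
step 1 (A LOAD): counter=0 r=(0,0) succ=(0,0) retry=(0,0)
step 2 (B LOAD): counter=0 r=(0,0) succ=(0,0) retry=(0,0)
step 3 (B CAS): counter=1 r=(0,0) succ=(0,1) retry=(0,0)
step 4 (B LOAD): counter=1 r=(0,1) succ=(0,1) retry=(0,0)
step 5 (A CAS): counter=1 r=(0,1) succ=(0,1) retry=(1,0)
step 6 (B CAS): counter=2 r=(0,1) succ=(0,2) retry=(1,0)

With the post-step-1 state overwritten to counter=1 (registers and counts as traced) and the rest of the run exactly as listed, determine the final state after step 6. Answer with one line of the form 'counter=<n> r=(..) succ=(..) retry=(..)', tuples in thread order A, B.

state after step 1 := counter=1 r=(0,0) succ=(0,0) retry=(0,0)
step 2 (B LOAD): counter=1 r=(0,1) succ=(0,0) retry=(0,0)
step 3 (B CAS): counter=2 r=(0,1) succ=(0,1) retry=(0,0)
step 4 (B LOAD): counter=2 r=(0,2) succ=(0,1) retry=(0,0)
step 5 (A CAS): counter=2 r=(0,2) succ=(0,1) retry=(1,0)
step 6 (B CAS): counter=3 r=(0,2) succ=(0,2) retry=(1,0)

counter=3 r=(0,2) succ=(0,2) retry=(1,0)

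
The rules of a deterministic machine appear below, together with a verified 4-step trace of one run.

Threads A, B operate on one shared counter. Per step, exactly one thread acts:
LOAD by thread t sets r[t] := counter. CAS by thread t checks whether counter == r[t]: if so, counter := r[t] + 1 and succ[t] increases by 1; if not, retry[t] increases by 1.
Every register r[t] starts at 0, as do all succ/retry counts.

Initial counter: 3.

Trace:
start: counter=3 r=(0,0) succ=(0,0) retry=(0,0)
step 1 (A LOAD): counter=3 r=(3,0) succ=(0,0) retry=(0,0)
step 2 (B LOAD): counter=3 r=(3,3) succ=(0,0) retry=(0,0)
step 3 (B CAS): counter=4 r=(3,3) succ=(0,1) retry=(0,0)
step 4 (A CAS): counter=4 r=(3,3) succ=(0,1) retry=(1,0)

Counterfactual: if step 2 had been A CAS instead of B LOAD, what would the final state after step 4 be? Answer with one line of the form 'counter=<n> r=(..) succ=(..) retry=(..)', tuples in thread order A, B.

(re-executing from step 2 with the substitution; state before step 2: counter=3 r=(3,0) succ=(0,0) retry=(0,0))
step 2 (A CAS): counter=4 r=(3,0) succ=(1,0) retry=(0,0)
step 3 (B CAS): counter=4 r=(3,0) succ=(1,0) retry=(0,1)
step 4 (A CAS): counter=4 r=(3,0) succ=(1,0) retry=(1,1)

counter=4 r=(3,0) succ=(1,0) retry=(1,1)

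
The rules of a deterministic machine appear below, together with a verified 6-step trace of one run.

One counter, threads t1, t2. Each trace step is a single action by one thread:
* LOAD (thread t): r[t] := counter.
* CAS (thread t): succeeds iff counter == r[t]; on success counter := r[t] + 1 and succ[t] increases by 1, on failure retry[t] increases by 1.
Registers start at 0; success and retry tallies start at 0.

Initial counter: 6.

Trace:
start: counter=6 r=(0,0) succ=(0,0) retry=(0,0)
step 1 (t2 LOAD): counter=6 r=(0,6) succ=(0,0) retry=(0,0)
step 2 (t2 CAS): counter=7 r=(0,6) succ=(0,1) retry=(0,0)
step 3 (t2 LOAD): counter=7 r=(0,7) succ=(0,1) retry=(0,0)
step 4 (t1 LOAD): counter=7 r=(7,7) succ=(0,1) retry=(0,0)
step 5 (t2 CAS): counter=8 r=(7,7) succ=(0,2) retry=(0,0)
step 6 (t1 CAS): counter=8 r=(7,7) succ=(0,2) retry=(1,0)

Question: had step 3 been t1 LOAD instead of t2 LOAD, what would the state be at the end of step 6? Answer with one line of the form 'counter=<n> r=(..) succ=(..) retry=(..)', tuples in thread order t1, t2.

counter=8 r=(7,6) succ=(1,1) retry=(0,1)

(re-executing from step 3 with the substitution; state before step 3: counter=7 r=(0,6) succ=(0,1) retry=(0,0))
step 3 (t1 LOAD): counter=7 r=(7,6) succ=(0,1) retry=(0,0)
step 4 (t1 LOAD): counter=7 r=(7,6) succ=(0,1) retry=(0,0)
step 5 (t2 CAS): counter=7 r=(7,6) succ=(0,1) retry=(0,1)
step 6 (t1 CAS): counter=8 r=(7,6) succ=(1,1) retry=(0,1)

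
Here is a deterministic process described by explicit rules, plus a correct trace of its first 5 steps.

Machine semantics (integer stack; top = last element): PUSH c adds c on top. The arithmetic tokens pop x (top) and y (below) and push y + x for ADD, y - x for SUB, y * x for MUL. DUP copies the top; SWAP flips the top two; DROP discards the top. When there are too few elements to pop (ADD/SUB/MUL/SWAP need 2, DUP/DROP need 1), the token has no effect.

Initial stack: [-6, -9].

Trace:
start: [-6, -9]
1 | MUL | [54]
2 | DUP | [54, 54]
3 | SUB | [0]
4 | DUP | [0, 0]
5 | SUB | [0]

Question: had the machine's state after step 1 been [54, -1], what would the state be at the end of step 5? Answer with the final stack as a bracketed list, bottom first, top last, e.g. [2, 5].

state after step 1 := [54, -1]
2 | DUP | [54, -1, -1]
3 | SUB | [54, 0]
4 | DUP | [54, 0, 0]
5 | SUB | [54, 0]

[54, 0]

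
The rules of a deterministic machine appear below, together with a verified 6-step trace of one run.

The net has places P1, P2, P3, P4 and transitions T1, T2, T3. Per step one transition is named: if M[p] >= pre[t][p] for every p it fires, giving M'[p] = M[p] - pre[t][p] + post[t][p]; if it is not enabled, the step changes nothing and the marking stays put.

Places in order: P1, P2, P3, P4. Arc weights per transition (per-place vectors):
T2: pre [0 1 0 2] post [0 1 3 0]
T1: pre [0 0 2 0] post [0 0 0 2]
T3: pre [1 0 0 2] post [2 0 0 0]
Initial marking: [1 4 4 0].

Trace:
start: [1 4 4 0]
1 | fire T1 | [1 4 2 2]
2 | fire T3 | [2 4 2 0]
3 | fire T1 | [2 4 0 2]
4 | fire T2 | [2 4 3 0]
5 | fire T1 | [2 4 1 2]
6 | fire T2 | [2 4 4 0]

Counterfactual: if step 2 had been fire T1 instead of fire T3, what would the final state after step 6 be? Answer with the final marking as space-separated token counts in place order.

(re-executing from step 2 with the substitution; state before step 2: [1 4 2 2])
2 | fire T1 | [1 4 0 4]
3 | fire T1 | [1 4 0 4]
4 | fire T2 | [1 4 3 2]
5 | fire T1 | [1 4 1 4]
6 | fire T2 | [1 4 4 2]

1 4 4 2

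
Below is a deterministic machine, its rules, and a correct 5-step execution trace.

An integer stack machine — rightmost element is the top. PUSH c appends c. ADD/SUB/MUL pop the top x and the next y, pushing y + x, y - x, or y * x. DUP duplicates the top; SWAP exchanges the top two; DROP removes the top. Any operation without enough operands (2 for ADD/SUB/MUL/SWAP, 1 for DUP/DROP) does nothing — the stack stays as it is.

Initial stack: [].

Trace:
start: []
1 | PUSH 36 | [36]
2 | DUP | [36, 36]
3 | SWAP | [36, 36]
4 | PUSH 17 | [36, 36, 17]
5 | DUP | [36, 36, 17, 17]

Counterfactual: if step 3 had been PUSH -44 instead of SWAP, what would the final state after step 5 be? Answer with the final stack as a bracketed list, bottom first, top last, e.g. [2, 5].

(re-executing from step 3 with the substitution; state before step 3: [36, 36])
3 | PUSH -44 | [36, 36, -44]
4 | PUSH 17 | [36, 36, -44, 17]
5 | DUP | [36, 36, -44, 17, 17]

[36, 36, -44, 17, 17]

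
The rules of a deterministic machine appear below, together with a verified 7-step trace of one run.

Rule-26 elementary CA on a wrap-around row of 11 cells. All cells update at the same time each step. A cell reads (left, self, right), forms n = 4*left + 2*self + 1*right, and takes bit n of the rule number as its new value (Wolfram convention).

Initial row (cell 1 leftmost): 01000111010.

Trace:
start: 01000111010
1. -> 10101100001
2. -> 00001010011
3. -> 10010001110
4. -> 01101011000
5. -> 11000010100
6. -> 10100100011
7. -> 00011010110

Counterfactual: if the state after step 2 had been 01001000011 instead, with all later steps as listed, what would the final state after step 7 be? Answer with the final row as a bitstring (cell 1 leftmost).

state after step 2 := 01001000011
3. -> 00110100110
4. -> 01100011101
5. -> 01010110000
6. -> 10000101000
7. -> 01001000101

01001000101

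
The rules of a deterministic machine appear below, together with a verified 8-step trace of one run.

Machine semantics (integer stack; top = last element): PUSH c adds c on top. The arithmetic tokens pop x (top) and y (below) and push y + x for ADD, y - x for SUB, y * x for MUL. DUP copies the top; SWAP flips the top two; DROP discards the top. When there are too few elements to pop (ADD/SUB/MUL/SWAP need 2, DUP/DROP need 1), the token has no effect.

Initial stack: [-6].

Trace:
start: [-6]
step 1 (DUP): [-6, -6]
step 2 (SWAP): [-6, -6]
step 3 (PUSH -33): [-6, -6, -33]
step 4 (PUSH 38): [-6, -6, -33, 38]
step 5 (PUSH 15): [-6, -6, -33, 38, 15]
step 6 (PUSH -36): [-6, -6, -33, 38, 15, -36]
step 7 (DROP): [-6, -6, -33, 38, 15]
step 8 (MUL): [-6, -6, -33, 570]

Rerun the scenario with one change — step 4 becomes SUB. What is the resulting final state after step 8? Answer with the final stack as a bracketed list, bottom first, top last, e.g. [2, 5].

(re-executing from step 4 with the substitution; state before step 4: [-6, -6, -33])
step 4 (SUB): [-6, 27]
step 5 (PUSH 15): [-6, 27, 15]
step 6 (PUSH -36): [-6, 27, 15, -36]
step 7 (DROP): [-6, 27, 15]
step 8 (MUL): [-6, 405]

[-6, 405]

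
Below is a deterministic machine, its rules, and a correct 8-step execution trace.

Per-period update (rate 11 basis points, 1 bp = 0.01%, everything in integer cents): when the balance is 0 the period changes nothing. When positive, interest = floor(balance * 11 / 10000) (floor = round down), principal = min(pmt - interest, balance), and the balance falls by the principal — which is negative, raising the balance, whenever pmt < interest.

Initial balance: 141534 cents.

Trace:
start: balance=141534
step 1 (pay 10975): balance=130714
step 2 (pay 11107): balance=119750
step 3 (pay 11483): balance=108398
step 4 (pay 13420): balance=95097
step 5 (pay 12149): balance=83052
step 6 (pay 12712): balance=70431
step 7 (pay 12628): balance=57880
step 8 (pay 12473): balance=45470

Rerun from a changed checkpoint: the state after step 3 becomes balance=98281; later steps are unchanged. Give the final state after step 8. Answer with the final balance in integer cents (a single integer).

state after step 3 := balance=98281
step 4 (pay 13420): balance=84969
step 5 (pay 12149): balance=72913
step 6 (pay 12712): balance=60281
step 7 (pay 12628): balance=47719
step 8 (pay 12473): balance=35298

35298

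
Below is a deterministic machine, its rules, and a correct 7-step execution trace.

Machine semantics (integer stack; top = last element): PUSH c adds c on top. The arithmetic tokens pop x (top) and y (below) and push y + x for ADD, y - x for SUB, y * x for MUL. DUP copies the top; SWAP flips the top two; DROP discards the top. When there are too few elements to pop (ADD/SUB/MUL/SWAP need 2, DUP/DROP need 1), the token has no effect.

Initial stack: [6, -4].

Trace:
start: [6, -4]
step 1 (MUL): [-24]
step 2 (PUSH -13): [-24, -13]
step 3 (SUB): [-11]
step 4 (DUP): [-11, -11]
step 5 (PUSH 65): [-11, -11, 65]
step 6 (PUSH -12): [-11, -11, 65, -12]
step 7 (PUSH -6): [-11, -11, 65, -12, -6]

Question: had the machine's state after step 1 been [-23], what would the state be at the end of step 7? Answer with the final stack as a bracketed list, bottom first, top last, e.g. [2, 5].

[-10, -10, 65, -12, -6]

state after step 1 := [-23]
step 2 (PUSH -13): [-23, -13]
step 3 (SUB): [-10]
step 4 (DUP): [-10, -10]
step 5 (PUSH 65): [-10, -10, 65]
step 6 (PUSH -12): [-10, -10, 65, -12]
step 7 (PUSH -6): [-10, -10, 65, -12, -6]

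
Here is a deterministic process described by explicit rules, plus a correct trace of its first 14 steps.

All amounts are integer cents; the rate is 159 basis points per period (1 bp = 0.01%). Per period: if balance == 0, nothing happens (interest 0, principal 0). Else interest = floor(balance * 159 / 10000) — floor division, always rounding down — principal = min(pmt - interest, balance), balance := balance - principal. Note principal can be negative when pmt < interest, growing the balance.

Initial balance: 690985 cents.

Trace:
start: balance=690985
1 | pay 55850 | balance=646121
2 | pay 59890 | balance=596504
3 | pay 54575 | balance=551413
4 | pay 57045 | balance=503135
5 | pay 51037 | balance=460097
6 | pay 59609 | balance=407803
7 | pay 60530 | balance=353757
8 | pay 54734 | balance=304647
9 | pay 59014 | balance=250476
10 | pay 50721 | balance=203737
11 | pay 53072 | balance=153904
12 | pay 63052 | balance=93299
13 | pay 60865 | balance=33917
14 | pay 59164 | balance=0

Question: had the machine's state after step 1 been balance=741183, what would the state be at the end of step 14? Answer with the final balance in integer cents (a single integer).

91990

state after step 1 := balance=741183
2 | pay 59890 | balance=693077
3 | pay 54575 | balance=649521
4 | pay 57045 | balance=602803
5 | pay 51037 | balance=561350
6 | pay 59609 | balance=510666
7 | pay 60530 | balance=458255
8 | pay 54734 | balance=410807
9 | pay 59014 | balance=358324
10 | pay 50721 | balance=313300
11 | pay 53072 | balance=265209
12 | pay 63052 | balance=206373
13 | pay 60865 | balance=148789
14 | pay 59164 | balance=91990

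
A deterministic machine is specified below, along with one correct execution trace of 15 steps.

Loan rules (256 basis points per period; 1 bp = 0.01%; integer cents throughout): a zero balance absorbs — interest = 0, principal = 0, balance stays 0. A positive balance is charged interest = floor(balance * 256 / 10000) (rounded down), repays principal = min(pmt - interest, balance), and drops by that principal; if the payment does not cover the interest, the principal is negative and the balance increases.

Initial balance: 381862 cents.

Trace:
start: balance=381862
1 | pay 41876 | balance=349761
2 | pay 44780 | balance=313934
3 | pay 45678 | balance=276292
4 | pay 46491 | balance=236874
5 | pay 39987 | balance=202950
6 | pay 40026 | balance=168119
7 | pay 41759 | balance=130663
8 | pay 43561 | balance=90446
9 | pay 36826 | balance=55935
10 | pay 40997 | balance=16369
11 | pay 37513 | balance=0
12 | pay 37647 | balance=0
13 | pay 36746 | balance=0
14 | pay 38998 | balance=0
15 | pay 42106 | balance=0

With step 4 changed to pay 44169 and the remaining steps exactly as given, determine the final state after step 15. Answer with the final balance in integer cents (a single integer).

0

(re-executing from step 4 with the substitution; state before step 4: balance=276292)
4 | pay 44169 | balance=239196
5 | pay 39987 | balance=205332
6 | pay 40026 | balance=170562
7 | pay 41759 | balance=133169
8 | pay 43561 | balance=93017
9 | pay 36826 | balance=58572
10 | pay 40997 | balance=19074
11 | pay 37513 | balance=0
12 | pay 37647 | balance=0
13 | pay 36746 | balance=0
14 | pay 38998 | balance=0
15 | pay 42106 | balance=0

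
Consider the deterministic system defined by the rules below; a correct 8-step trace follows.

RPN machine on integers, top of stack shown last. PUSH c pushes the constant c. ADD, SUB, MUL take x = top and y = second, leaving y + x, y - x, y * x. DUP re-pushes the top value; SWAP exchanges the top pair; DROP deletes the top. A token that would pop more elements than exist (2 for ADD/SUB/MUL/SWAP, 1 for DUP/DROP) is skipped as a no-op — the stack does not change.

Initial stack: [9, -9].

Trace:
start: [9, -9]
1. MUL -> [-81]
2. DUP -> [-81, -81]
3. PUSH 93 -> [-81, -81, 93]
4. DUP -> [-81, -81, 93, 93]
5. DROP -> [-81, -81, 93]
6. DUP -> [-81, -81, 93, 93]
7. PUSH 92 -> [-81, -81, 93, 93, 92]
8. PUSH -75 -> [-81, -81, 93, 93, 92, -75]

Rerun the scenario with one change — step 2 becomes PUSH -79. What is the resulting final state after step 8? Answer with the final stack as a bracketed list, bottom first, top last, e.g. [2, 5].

[-81, -79, 93, 93, 92, -75]

(re-executing from step 2 with the substitution; state before step 2: [-81])
2. PUSH -79 -> [-81, -79]
3. PUSH 93 -> [-81, -79, 93]
4. DUP -> [-81, -79, 93, 93]
5. DROP -> [-81, -79, 93]
6. DUP -> [-81, -79, 93, 93]
7. PUSH 92 -> [-81, -79, 93, 93, 92]
8. PUSH -75 -> [-81, -79, 93, 93, 92, -75]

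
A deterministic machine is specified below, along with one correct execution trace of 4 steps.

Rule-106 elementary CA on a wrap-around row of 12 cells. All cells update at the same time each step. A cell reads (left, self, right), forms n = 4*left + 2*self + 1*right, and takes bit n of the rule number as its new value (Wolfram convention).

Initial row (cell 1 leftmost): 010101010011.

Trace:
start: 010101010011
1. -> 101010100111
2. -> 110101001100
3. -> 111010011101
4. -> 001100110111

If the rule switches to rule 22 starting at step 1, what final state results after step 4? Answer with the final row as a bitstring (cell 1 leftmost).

001100011001

(re-executing steps 1..4 under rule 22; state before step 1: 010101010011)
1. -> 010101011100
2. -> 110101000010
3. -> 000101100110
4. -> 001100011001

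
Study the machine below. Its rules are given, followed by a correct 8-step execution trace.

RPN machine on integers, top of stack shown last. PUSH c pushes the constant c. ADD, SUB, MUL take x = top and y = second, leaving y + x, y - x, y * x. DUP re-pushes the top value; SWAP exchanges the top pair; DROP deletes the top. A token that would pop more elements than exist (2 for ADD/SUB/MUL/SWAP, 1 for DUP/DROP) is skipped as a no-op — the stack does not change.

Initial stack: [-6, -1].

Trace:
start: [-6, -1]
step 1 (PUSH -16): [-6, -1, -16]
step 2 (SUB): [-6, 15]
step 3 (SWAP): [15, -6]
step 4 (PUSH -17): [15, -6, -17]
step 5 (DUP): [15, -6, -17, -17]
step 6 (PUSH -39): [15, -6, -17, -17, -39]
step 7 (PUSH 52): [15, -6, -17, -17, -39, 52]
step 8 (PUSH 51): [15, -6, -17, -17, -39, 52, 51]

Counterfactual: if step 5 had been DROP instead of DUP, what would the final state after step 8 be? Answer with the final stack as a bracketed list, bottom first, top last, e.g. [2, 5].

[15, -6, -39, 52, 51]

(re-executing from step 5 with the substitution; state before step 5: [15, -6, -17])
step 5 (DROP): [15, -6]
step 6 (PUSH -39): [15, -6, -39]
step 7 (PUSH 52): [15, -6, -39, 52]
step 8 (PUSH 51): [15, -6, -39, 52, 51]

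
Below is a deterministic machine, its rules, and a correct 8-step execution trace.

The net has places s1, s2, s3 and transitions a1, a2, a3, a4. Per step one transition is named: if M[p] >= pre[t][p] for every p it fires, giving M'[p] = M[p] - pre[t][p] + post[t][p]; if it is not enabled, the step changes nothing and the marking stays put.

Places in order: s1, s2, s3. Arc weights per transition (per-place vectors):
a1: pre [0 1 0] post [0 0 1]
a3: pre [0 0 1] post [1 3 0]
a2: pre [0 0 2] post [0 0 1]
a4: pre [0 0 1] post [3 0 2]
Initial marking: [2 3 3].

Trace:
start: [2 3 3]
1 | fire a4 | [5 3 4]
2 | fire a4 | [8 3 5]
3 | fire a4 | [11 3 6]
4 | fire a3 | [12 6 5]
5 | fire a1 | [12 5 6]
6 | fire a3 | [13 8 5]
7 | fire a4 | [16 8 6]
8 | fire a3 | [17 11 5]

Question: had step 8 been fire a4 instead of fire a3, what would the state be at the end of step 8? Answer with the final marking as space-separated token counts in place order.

(re-executing from step 8 with the substitution; state before step 8: [16 8 6])
8 | fire a4 | [19 8 7]

19 8 7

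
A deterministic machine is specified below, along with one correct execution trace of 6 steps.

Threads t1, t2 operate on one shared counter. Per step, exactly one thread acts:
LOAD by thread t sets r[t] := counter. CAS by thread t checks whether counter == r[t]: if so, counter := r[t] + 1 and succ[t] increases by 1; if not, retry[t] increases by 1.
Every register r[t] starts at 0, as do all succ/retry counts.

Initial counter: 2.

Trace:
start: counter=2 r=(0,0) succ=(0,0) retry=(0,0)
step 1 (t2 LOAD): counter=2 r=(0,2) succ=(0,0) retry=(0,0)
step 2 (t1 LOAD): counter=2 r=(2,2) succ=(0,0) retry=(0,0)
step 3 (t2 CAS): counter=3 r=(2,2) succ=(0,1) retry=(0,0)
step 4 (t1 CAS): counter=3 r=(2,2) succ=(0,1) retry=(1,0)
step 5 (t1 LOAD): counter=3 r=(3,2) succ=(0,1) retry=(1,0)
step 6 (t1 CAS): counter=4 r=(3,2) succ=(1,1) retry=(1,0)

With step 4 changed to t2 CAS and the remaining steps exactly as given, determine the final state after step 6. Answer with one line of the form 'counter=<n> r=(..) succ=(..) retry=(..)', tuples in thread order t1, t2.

(re-executing from step 4 with the substitution; state before step 4: counter=3 r=(2,2) succ=(0,1) retry=(0,0))
step 4 (t2 CAS): counter=3 r=(2,2) succ=(0,1) retry=(0,1)
step 5 (t1 LOAD): counter=3 r=(3,2) succ=(0,1) retry=(0,1)
step 6 (t1 CAS): counter=4 r=(3,2) succ=(1,1) retry=(0,1)

counter=4 r=(3,2) succ=(1,1) retry=(0,1)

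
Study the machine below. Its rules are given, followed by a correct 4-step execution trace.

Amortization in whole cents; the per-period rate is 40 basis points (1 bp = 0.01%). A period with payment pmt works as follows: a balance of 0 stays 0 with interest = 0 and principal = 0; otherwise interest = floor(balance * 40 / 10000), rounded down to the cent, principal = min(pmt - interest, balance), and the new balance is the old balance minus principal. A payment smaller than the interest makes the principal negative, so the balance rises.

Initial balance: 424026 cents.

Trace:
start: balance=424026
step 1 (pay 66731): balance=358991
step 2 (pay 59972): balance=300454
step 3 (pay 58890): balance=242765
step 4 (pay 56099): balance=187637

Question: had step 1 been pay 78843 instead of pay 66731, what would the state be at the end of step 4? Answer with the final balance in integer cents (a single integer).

(re-executing from step 1 with the substitution; state before step 1: balance=424026)
step 1 (pay 78843): balance=346879
step 2 (pay 59972): balance=288294
step 3 (pay 58890): balance=230557
step 4 (pay 56099): balance=175380

175380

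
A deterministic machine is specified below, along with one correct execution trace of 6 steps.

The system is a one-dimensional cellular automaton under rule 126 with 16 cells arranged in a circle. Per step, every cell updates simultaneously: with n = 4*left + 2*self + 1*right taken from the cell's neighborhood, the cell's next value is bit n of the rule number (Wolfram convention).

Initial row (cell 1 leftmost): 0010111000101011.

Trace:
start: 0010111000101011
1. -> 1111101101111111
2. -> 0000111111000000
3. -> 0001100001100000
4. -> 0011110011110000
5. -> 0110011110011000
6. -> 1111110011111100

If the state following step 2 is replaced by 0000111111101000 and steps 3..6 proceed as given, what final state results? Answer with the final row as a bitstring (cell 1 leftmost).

1111111110000001

state after step 2 := 0000111111101000
3. -> 0001100000111100
4. -> 0011110001100110
5. -> 0110011011111111
6. -> 1111111110000001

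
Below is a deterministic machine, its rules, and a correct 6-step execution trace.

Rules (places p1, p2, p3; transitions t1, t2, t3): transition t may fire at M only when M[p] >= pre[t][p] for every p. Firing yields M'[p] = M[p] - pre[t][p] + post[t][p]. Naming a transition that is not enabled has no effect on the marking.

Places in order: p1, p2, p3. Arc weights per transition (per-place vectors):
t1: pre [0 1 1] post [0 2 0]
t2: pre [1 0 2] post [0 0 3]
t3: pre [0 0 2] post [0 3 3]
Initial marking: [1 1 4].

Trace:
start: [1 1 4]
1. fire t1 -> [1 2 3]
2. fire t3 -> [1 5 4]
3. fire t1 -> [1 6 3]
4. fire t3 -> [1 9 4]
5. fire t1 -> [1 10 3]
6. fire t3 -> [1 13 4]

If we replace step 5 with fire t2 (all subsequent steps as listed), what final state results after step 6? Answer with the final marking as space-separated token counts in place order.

0 12 6

(re-executing from step 5 with the substitution; state before step 5: [1 9 4])
5. fire t2 -> [0 9 5]
6. fire t3 -> [0 12 6]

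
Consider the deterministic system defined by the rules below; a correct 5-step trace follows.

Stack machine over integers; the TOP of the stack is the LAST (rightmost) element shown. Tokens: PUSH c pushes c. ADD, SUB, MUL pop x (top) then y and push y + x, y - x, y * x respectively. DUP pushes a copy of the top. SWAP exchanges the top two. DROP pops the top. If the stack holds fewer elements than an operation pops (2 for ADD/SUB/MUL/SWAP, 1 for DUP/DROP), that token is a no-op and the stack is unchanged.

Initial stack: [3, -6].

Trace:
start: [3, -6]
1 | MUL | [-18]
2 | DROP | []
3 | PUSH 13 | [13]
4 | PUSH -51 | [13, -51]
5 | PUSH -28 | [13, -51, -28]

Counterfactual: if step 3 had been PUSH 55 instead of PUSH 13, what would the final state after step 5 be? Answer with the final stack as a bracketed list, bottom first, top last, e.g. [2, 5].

(re-executing from step 3 with the substitution; state before step 3: [])
3 | PUSH 55 | [55]
4 | PUSH -51 | [55, -51]
5 | PUSH -28 | [55, -51, -28]

[55, -51, -28]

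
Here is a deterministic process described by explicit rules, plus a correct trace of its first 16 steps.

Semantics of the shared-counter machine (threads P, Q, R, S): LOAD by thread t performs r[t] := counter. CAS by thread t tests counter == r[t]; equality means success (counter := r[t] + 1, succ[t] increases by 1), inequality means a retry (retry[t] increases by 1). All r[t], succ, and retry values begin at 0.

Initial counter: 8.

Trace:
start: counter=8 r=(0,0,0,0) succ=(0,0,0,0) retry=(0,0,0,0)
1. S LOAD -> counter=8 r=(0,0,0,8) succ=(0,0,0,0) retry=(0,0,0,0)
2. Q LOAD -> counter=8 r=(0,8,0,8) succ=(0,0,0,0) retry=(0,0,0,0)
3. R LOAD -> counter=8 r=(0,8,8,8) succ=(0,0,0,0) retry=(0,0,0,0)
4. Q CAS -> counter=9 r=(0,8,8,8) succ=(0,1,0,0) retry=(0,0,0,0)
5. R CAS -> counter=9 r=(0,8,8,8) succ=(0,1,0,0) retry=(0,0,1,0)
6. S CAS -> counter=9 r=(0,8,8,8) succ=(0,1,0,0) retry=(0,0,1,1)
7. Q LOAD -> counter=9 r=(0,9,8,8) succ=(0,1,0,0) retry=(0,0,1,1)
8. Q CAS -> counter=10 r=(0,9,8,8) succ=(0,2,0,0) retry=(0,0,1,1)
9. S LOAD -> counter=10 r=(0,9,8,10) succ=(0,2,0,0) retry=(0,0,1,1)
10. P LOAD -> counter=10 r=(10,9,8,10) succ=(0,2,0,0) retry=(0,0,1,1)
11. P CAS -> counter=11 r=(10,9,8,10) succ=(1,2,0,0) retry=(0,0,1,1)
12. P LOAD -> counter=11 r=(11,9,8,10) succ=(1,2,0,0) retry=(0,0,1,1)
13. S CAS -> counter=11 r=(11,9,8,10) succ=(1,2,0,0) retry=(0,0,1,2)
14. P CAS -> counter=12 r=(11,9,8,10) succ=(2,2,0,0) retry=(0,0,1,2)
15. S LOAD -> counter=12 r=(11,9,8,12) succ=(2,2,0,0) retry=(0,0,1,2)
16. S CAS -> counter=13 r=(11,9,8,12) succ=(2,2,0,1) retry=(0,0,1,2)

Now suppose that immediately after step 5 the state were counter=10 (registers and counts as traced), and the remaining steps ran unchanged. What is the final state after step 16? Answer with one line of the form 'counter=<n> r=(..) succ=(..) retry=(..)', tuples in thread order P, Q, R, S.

counter=14 r=(12,10,8,13) succ=(2,2,0,1) retry=(0,0,1,2)

state after step 5 := counter=10 r=(0,8,8,8) succ=(0,1,0,0) retry=(0,0,1,0)
6. S CAS -> counter=10 r=(0,8,8,8) succ=(0,1,0,0) retry=(0,0,1,1)
7. Q LOAD -> counter=10 r=(0,10,8,8) succ=(0,1,0,0) retry=(0,0,1,1)
8. Q CAS -> counter=11 r=(0,10,8,8) succ=(0,2,0,0) retry=(0,0,1,1)
9. S LOAD -> counter=11 r=(0,10,8,11) succ=(0,2,0,0) retry=(0,0,1,1)
10. P LOAD -> counter=11 r=(11,10,8,11) succ=(0,2,0,0) retry=(0,0,1,1)
11. P CAS -> counter=12 r=(11,10,8,11) succ=(1,2,0,0) retry=(0,0,1,1)
12. P LOAD -> counter=12 r=(12,10,8,11) succ=(1,2,0,0) retry=(0,0,1,1)
13. S CAS -> counter=12 r=(12,10,8,11) succ=(1,2,0,0) retry=(0,0,1,2)
14. P CAS -> counter=13 r=(12,10,8,11) succ=(2,2,0,0) retry=(0,0,1,2)
15. S LOAD -> counter=13 r=(12,10,8,13) succ=(2,2,0,0) retry=(0,0,1,2)
16. S CAS -> counter=14 r=(12,10,8,13) succ=(2,2,0,1) retry=(0,0,1,2)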